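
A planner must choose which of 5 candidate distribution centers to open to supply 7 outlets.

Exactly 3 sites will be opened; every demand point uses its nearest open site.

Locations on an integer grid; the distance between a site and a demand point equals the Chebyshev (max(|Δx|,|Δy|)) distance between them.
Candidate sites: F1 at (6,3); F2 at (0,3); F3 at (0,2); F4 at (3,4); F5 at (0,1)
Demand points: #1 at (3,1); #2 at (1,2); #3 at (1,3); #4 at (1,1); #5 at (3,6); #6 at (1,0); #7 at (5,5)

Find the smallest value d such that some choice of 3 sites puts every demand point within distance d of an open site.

Open {F1, F2, F3}.
  Farthest demand point is #1 at distance 3 (to F1); all others are ≤ 3.
With {F1, F2, F4} the worst case is 3.
With {F1, F2, F5} the worst case is 3.
No size-3 selection achieves below 3.

3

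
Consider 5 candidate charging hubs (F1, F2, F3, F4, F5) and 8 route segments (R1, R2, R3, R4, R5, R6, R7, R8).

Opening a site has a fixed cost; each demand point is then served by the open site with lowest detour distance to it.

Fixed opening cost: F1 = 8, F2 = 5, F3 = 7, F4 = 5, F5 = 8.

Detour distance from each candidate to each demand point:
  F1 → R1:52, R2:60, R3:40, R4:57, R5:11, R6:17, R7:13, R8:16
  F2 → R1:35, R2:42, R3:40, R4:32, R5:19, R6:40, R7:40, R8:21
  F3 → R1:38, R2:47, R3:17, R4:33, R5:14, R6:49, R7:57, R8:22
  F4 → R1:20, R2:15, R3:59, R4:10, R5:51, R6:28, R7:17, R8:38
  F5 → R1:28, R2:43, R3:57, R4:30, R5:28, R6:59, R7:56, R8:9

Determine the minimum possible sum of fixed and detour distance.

Open {F1, F3, F4}: assign each demand point to its cheapest open site.
  R1→F4 20, R2→F4 15, R3→F3 17, R4→F4 10, R5→F1 11, R6→F1 17, R7→F1 13, R8→F1 16
  detour distance 119, fixed 20 → total 139.
Compare {F1, F3, F4, F5}: detour distance 112 + fixed 28 = 140.
Compare {F1, F2, F3, F4}: detour distance 119 + fixed 25 = 144.
Compare {F1, F2, F3, F4, F5}: detour distance 112 + fixed 33 = 145.
All other subsets cost ≥ 140. Minimum total cost: 139.

139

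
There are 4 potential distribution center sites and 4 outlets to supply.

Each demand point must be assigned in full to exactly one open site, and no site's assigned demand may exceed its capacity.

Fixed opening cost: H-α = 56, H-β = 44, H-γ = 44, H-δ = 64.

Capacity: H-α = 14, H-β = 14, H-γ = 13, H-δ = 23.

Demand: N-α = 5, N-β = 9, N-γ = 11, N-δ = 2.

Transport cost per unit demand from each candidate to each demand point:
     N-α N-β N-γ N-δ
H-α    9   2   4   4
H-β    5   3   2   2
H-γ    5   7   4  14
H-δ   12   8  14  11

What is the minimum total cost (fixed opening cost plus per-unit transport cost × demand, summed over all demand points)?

Open {H-α, H-β}; cheapest assignment that respects the capacities:
  H-α (cap 14, load 14): N-α, N-β — cost 5×9 + 9×2 = 63
  H-β (cap 14, load 13): N-γ, N-δ — cost 11×2 + 2×2 = 26
  Shipping 89, fixed 100 → total 189.
  Any other capacity-feasible assignment to {H-α, H-β} ships for at least 89.
Compare {H-β, H-γ}: its best feasible assignment gives total 212.
Compare {H-α, H-β, H-γ}: its best feasible assignment gives total 213.
Every other set of open sites that can feasibly serve all demand totals ≥ 212 even under its best assignment. Minimum: 189.

189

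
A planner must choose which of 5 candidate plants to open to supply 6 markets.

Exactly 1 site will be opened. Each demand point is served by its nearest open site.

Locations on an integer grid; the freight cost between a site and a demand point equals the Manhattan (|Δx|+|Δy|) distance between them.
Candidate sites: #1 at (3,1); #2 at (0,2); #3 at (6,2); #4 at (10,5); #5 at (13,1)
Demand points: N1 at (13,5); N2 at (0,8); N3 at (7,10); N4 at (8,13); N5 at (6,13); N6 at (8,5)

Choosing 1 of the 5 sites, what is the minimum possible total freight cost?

Open {#4}.
  N1→#4 3, N2→#4 13, N3→#4 8, N4→#4 10, N5→#4 12, N6→#4 2  ⇒ total 48.
Compare {#3}: total 60.
Compare {#1}: total 78.
No size-1 selection does better; minimum is 48.

48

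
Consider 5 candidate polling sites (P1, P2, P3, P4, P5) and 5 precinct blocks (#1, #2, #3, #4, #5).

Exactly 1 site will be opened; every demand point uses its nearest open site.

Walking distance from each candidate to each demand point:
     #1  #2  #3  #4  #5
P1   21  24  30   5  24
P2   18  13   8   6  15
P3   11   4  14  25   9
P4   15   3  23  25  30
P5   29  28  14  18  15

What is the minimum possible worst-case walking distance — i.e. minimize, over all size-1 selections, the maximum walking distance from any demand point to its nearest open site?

Open {P2}.
  Farthest demand point is #1 at walking distance 18 (to P2); all others are ≤ 18.
With {P3} the worst case is 25.
With {P5} the worst case is 29.
No size-1 selection achieves below 18.

18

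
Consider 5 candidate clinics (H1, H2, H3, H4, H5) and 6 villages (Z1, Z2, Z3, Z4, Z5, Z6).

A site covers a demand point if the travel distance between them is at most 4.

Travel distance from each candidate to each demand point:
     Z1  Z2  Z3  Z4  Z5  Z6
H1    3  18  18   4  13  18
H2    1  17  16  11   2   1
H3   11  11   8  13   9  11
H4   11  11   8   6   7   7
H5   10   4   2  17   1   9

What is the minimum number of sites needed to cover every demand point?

3

Coverage sets (demand points within 4 of each site):
  H1: {Z1, Z4}
  H2: {Z1, Z5, Z6}
  H3: {}
  H4: {}
  H5: {Z2, Z3, Z5}
No 2 sites suffice: every size-2 union leaves at least one demand point uncovered.
But {H1, H2, H5} covers everything, so the minimum is 3.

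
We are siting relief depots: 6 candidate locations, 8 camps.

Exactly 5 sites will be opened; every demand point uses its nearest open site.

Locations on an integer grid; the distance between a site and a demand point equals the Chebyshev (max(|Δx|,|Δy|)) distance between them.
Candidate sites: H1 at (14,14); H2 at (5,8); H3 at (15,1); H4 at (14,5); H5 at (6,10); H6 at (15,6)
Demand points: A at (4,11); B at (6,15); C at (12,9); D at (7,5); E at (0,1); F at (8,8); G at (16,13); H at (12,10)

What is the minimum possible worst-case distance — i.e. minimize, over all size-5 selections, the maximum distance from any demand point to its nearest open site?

7

Open {H1, H2, H3, H4, H5}.
  Farthest demand point is E at distance 7 (to H2); all others are ≤ 7.
With {H1, H2, H3, H4, H6} the worst case is 7.
With {H1, H2, H3, H5, H6} the worst case is 7.
No size-5 selection achieves below 7.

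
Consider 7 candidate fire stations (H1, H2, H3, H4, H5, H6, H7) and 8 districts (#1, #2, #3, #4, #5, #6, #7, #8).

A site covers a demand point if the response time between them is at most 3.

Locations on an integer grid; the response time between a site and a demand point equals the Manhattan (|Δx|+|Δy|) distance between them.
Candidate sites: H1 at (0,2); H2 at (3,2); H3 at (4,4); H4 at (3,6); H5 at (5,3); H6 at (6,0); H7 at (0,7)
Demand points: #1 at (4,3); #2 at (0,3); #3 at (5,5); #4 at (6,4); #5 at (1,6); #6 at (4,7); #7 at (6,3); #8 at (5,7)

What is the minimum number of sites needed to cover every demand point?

3

Coverage sets (demand points within 3 of each site):
  H1: {#2}
  H2: {#1}
  H3: {#1, #3, #4, #6, #7}
  H4: {#3, #5, #6, #8}
  H5: {#1, #3, #4, #7}
  H6: {#7}
  H7: {#5}
No 2 sites suffice: every size-2 union leaves at least one demand point uncovered.
But {H1, H3, H4} covers everything, so the minimum is 3.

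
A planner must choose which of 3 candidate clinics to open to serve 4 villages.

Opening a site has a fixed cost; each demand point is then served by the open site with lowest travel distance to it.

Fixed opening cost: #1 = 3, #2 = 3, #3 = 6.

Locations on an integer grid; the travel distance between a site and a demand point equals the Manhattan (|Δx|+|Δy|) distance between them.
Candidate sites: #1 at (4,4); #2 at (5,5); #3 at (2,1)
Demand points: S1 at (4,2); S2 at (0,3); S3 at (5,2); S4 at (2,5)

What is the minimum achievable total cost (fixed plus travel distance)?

16

Open {#1}: assign each demand point to its cheapest open site.
  S1→#1 2, S2→#1 5, S3→#1 3, S4→#1 3
  travel distance 13, fixed 3 → total 16.
Compare {#1, #2}: travel distance 13 + fixed 6 = 19.
Compare {#2}: travel distance 17 + fixed 3 = 20.
Compare {#3}: travel distance 15 + fixed 6 = 21.
All other subsets cost ≥ 19. Minimum total cost: 16.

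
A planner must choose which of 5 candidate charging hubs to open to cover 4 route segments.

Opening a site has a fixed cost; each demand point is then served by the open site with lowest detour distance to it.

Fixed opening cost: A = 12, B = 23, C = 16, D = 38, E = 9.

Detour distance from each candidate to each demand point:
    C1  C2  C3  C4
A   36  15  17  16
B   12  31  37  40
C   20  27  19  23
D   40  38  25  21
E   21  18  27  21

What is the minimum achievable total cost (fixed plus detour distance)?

Open {A, E}: assign each demand point to its cheapest open site.
  C1→E 21, C2→A 15, C3→A 17, C4→A 16
  detour distance 69, fixed 21 → total 90.
Compare {A, B}: detour distance 60 + fixed 35 = 95.
Compare {A}: detour distance 84 + fixed 12 = 96.
Compare {E}: detour distance 87 + fixed 9 = 96.
All other subsets cost ≥ 95. Minimum total cost: 90.

90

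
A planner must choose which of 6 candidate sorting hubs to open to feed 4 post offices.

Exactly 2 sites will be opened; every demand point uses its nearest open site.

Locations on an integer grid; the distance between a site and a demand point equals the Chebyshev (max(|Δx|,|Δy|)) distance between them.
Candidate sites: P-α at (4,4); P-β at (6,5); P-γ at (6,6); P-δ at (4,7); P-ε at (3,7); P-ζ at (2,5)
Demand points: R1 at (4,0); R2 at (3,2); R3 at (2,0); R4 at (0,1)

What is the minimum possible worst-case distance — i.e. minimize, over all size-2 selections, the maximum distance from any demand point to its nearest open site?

Open {P-α, P-β}.
  Farthest demand point is R1 at distance 4 (to P-α); all others are ≤ 4.
With {P-α, P-γ} the worst case is 4.
With {P-α, P-δ} the worst case is 4.
No size-2 selection achieves below 4.

4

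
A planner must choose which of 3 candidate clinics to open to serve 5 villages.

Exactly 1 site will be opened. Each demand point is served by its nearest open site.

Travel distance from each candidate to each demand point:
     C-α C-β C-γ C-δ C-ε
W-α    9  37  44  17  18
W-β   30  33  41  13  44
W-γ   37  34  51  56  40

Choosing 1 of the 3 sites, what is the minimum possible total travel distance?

Open {W-α}.
  C-α→W-α 9, C-β→W-α 37, C-γ→W-α 44, C-δ→W-α 17, C-ε→W-α 18  ⇒ total 125.
Compare {W-β}: total 161.
Compare {W-γ}: total 218.

125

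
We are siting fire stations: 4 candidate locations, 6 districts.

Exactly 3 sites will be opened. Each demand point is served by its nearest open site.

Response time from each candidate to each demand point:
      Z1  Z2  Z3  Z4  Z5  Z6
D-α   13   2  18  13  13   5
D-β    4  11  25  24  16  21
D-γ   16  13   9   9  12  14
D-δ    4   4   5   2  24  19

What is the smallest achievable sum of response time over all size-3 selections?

30

Open {D-α, D-γ, D-δ}.
  Z1→D-δ 4, Z2→D-α 2, Z3→D-δ 5, Z4→D-δ 2, Z5→D-γ 12, Z6→D-α 5  ⇒ total 30.
Compare {D-α, D-β, D-δ}: total 31.
Compare {D-α, D-β, D-γ}: total 41.
No size-3 selection does better; minimum is 30.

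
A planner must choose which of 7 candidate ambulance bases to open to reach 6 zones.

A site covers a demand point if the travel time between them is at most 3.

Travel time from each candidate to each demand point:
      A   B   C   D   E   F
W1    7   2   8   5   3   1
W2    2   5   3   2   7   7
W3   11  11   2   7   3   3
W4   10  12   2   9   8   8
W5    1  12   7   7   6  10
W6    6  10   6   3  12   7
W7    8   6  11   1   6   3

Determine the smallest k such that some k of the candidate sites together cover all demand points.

Coverage sets (demand points within 3 of each site):
  W1: {B, E, F}
  W2: {A, C, D}
  W3: {C, E, F}
  W4: {C}
  W5: {A}
  W6: {D}
  W7: {D, F}
No single site covers all 6 demand points.
But {W1, W2} covers everything, so the minimum is 2.

2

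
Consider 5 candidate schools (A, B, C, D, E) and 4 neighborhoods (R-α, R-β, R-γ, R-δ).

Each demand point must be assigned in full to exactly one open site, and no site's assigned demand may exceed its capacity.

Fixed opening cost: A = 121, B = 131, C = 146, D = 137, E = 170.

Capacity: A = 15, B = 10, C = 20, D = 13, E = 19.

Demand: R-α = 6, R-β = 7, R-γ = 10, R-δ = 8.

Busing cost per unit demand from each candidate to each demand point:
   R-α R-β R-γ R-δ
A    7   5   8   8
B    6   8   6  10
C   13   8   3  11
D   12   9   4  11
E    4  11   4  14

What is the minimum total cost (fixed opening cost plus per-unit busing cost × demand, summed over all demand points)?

454

Open {A, E}; cheapest assignment that respects the capacities:
  A (cap 15, load 15): R-β, R-δ — cost 7×5 + 8×8 = 99
  E (cap 19, load 16): R-α, R-γ — cost 6×4 + 10×4 = 64
  Shipping 163, fixed 291 → total 454.
  Any other capacity-feasible assignment to {A, E} ships for at least 163.
Compare {A, C}: its best feasible assignment gives total 459.
Compare {C, E}: its best feasible assignment gives total 524.
Every other set of open sites that can feasibly serve all demand totals ≥ 459 even under its best assignment. Minimum: 454.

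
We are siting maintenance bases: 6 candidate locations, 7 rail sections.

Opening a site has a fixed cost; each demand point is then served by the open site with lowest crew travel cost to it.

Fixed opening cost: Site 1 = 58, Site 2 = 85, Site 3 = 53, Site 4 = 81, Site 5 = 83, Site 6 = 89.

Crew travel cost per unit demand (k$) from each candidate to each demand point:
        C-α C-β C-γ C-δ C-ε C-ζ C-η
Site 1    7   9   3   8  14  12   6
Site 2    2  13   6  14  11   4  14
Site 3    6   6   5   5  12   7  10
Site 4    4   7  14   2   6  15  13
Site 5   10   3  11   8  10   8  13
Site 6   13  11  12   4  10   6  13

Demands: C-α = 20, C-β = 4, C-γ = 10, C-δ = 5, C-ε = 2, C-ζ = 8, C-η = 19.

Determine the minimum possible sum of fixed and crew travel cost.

Open {Site 1, Site 2}: assign each demand point to its cheapest open site.
  C-α→Site 2 20×2=40, C-β→Site 1 4×9=36, C-γ→Site 1 10×3=30, C-δ→Site 1 5×8=40, C-ε→Site 2 2×11=22, C-ζ→Site 2 8×4=32, C-η→Site 1 19×6=114
  crew travel cost 314, fixed 143 → total 457.
Compare {Site 1, Site 2, Site 3}: crew travel cost 287 + fixed 196 = 483.
Compare {Site 1, Site 2, Site 4}: crew travel cost 266 + fixed 224 = 490.
Compare {Site 1, Site 3}: crew travel cost 393 + fixed 111 = 504.
All other subsets cost ≥ 483. Minimum total cost: 457.

457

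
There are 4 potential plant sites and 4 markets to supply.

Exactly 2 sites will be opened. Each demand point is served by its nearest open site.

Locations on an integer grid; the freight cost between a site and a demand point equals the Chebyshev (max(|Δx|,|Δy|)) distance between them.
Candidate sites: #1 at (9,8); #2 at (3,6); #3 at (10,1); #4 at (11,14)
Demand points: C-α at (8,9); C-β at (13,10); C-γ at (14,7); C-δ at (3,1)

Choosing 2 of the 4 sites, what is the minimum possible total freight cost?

15

Open {#1, #2}.
  C-α→#1 1, C-β→#1 4, C-γ→#1 5, C-δ→#2 5  ⇒ total 15.
Compare {#1, #3}: total 17.
Compare {#1, #4}: total 17.
No size-2 selection does better; minimum is 15.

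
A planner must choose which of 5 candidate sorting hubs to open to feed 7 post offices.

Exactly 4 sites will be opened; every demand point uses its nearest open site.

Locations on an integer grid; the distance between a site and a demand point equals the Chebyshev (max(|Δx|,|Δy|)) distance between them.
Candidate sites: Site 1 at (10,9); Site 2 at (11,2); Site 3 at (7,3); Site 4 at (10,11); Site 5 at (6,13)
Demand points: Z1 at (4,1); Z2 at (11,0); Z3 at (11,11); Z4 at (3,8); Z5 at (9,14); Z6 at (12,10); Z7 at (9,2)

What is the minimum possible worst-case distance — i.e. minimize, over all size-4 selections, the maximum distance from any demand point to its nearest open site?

5

Open {Site 1, Site 2, Site 3, Site 4}.
  Farthest demand point is Z4 at distance 5 (to Site 3); all others are ≤ 5.
With {Site 1, Site 2, Site 3, Site 5} the worst case is 5.
With {Site 1, Site 3, Site 4, Site 5} the worst case is 5.
No size-4 selection achieves below 5.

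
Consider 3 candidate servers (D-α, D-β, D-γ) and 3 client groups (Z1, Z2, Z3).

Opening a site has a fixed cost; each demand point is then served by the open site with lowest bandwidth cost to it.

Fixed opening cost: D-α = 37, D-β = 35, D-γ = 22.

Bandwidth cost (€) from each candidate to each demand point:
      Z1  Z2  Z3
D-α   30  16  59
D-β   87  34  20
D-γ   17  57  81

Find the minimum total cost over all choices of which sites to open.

128

Open {D-β, D-γ}: assign each demand point to its cheapest open site.
  Z1→D-γ 17, Z2→D-β 34, Z3→D-β 20
  bandwidth cost 71, fixed 57 → total 128.
Compare {D-α, D-β}: bandwidth cost 66 + fixed 72 = 138.
Compare {D-α}: bandwidth cost 105 + fixed 37 = 142.
Compare {D-α, D-β, D-γ}: bandwidth cost 53 + fixed 94 = 147.
All other subsets cost ≥ 138. Minimum total cost: 128.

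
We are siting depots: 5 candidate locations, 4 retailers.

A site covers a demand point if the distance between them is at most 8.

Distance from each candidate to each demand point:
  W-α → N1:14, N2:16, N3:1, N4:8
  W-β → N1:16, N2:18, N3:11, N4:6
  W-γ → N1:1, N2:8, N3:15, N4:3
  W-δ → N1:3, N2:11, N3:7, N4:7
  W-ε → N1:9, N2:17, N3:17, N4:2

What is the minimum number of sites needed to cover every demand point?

2

Coverage sets (demand points within 8 of each site):
  W-α: {N3, N4}
  W-β: {N4}
  W-γ: {N1, N2, N4}
  W-δ: {N1, N3, N4}
  W-ε: {N4}
No single site covers all 4 demand points.
But {W-α, W-γ} covers everything, so the minimum is 2.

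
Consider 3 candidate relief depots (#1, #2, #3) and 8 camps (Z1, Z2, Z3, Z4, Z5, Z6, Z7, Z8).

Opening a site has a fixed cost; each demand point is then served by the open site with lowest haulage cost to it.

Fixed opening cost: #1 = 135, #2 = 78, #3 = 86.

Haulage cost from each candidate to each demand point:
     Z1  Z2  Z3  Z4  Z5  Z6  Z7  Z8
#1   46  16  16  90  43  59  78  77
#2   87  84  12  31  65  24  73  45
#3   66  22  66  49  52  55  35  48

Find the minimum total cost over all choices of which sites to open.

451

Open {#2, #3}: assign each demand point to its cheapest open site.
  Z1→#3 66, Z2→#3 22, Z3→#2 12, Z4→#2 31, Z5→#3 52, Z6→#2 24, Z7→#3 35, Z8→#2 45
  haulage cost 287, fixed 164 → total 451.
Compare {#3}: haulage cost 393 + fixed 86 = 479.
Compare {#2}: haulage cost 421 + fixed 78 = 499.
Compare {#1, #2}: haulage cost 290 + fixed 213 = 503.
All other subsets cost ≥ 479. Minimum total cost: 451.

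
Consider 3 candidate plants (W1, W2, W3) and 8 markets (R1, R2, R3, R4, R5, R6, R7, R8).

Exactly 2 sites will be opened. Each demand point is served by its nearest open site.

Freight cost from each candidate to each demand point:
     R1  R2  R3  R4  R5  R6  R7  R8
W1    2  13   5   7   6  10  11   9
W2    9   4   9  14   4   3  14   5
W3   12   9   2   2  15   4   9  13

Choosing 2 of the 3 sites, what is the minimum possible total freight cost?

Open {W2, W3}.
  R1→W2 9, R2→W2 4, R3→W3 2, R4→W3 2, R5→W2 4, R6→W2 3, R7→W3 9, R8→W2 5  ⇒ total 38.
Compare {W1, W2}: total 41.
Compare {W1, W3}: total 43.

38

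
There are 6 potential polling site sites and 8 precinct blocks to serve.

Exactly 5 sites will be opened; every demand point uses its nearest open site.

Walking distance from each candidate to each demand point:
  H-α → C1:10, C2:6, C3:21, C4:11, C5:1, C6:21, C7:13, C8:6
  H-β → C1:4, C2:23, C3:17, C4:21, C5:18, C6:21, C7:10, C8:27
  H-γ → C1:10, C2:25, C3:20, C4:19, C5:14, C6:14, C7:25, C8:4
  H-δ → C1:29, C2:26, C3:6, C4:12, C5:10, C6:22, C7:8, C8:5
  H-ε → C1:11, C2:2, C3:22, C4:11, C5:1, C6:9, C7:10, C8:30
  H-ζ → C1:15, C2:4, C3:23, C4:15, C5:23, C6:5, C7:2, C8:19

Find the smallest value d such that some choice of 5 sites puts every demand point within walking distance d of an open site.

11

Open {H-α, H-β, H-γ, H-δ, H-ε}.
  Farthest demand point is C4 at walking distance 11 (to H-α); all others are ≤ 11.
With {H-α, H-β, H-γ, H-δ, H-ζ} the worst case is 11.
With {H-α, H-β, H-δ, H-ε, H-ζ} the worst case is 11.
No size-5 selection achieves below 11.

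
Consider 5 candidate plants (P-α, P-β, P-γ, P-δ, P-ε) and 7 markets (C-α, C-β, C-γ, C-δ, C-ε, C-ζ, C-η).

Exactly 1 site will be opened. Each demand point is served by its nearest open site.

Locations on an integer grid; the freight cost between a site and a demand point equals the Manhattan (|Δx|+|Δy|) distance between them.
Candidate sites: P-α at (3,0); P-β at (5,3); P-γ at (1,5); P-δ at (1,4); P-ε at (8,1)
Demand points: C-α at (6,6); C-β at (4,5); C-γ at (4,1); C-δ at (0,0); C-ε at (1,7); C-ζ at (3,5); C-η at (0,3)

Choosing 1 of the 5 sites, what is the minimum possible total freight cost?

29

Open {P-γ}.
  C-α→P-γ 6, C-β→P-γ 3, C-γ→P-γ 7, C-δ→P-γ 6, C-ε→P-γ 2, C-ζ→P-γ 2, C-η→P-γ 3  ⇒ total 29.
Compare {P-δ}: total 30.
Compare {P-β}: total 35.
No size-1 selection does better; minimum is 29.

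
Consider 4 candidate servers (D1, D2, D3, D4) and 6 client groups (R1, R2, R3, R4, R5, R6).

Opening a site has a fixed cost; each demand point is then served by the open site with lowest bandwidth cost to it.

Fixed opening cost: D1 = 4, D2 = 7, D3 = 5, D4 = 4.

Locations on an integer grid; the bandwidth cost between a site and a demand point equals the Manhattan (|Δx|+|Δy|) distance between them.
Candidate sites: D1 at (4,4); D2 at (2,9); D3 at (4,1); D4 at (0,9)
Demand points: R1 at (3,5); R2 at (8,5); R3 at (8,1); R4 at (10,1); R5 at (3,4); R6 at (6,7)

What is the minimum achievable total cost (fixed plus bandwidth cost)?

Open {D1, D3}: assign each demand point to its cheapest open site.
  R1→D1 2, R2→D1 5, R3→D3 4, R4→D3 6, R5→D1 1, R6→D1 5
  bandwidth cost 23, fixed 9 → total 32.
Compare {D1}: bandwidth cost 29 + fixed 4 = 33.
Compare {D1, D3, D4}: bandwidth cost 23 + fixed 13 = 36.
Compare {D1, D4}: bandwidth cost 29 + fixed 8 = 37.
All other subsets cost ≥ 33. Minimum total cost: 32.

32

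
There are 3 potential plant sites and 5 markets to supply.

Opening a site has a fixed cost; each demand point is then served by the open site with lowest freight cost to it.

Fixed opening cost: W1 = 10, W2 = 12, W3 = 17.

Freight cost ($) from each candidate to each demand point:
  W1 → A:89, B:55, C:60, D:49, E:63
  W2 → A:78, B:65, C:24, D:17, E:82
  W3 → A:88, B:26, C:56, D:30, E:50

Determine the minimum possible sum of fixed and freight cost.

Open {W2, W3}: assign each demand point to its cheapest open site.
  A→W2 78, B→W3 26, C→W2 24, D→W2 17, E→W3 50
  freight cost 195, fixed 29 → total 224.
Compare {W1, W2, W3}: freight cost 195 + fixed 39 = 234.
Compare {W1, W2}: freight cost 237 + fixed 22 = 259.
Compare {W3}: freight cost 250 + fixed 17 = 267.
All other subsets cost ≥ 234. Minimum total cost: 224.

224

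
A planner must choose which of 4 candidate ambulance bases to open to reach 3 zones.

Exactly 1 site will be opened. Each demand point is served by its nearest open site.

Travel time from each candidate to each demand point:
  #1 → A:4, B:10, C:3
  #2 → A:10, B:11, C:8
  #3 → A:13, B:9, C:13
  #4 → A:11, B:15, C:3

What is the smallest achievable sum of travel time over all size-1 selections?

17

Open {#1}.
  A→#1 4, B→#1 10, C→#1 3  ⇒ total 17.
Compare {#2}: total 29.
Compare {#4}: total 29.
No size-1 selection does better; minimum is 17.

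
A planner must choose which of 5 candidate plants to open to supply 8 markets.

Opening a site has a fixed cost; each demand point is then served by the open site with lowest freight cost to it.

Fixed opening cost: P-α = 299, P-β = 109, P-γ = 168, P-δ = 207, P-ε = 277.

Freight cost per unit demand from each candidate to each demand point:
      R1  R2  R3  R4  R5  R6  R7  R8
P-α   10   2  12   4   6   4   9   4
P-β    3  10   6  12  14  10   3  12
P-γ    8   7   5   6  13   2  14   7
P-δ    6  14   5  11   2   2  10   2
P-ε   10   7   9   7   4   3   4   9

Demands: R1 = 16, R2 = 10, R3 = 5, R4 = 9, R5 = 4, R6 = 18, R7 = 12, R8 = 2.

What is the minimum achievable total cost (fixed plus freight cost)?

612

Open {P-β, P-γ}: assign each demand point to its cheapest open site.
  R1→P-β 16×3=48, R2→P-γ 10×7=70, R3→P-γ 5×5=25, R4→P-γ 9×6=54, R5→P-γ 4×13=52, R6→P-γ 18×2=36, R7→P-β 12×3=36, R8→P-γ 2×7=14
  freight cost 335, fixed 277 → total 612.
Compare {P-β, P-δ}: freight cost 356 + fixed 316 = 672.
Compare {P-α, P-β}: freight cost 274 + fixed 408 = 682.
Compare {P-β}: freight cost 582 + fixed 109 = 691.
All other subsets cost ≥ 672. Minimum total cost: 612.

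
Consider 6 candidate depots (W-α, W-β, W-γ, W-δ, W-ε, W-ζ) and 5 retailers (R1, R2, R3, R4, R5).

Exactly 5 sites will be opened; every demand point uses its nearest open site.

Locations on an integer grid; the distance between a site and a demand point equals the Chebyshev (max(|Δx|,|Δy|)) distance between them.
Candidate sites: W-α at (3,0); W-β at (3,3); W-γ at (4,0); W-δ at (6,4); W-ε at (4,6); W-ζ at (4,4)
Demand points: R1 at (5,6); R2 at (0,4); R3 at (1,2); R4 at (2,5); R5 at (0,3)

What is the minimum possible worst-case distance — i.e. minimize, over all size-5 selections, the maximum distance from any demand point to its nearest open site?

Open {W-α, W-β, W-γ, W-δ, W-ε}.
  Farthest demand point is R2 at distance 3 (to W-β); all others are ≤ 3.
With {W-α, W-β, W-γ, W-δ, W-ζ} the worst case is 3.
With {W-α, W-β, W-γ, W-ε, W-ζ} the worst case is 3.
No size-5 selection achieves below 3.

3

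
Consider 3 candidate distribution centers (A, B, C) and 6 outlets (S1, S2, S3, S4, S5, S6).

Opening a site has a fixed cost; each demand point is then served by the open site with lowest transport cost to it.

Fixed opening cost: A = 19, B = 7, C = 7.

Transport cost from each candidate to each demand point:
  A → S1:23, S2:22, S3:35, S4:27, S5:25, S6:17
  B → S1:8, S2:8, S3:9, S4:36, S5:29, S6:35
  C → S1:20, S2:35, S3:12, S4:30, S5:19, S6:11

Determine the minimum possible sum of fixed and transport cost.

Open {B, C}: assign each demand point to its cheapest open site.
  S1→B 8, S2→B 8, S3→B 9, S4→C 30, S5→C 19, S6→C 11
  transport cost 85, fixed 14 → total 99.
Compare {A, B, C}: transport cost 82 + fixed 33 = 115.
Compare {A, B}: transport cost 94 + fixed 26 = 120.
Compare {B}: transport cost 125 + fixed 7 = 132.
All other subsets cost ≥ 115. Minimum total cost: 99.

99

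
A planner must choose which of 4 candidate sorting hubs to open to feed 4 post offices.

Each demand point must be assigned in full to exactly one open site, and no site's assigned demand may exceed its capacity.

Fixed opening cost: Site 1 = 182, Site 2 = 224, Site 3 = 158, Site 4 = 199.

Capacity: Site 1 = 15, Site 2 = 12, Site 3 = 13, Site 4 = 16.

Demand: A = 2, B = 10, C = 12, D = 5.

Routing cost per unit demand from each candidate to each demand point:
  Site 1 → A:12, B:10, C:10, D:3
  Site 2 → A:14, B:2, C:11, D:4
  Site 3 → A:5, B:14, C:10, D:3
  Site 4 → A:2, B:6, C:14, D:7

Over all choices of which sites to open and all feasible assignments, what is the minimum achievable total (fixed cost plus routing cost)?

620

Open {Site 1, Site 4}; cheapest assignment that respects the capacities:
  Site 1 (cap 15, load 14): A, C — cost 2×12 + 12×10 = 144
  Site 4 (cap 16, load 15): B, D — cost 10×6 + 5×7 = 95
  Shipping 239, fixed 381 → total 620.
  Any other capacity-feasible assignment to {Site 1, Site 4} ships for at least 239.
Compare {Site 1, Site 2, Site 3}: its best feasible assignment gives total 729.
Compare {Site 1, Site 3, Site 4}: its best feasible assignment gives total 738.
Every other set of open sites that can feasibly serve all demand totals ≥ 729 even under its best assignment. Minimum: 620.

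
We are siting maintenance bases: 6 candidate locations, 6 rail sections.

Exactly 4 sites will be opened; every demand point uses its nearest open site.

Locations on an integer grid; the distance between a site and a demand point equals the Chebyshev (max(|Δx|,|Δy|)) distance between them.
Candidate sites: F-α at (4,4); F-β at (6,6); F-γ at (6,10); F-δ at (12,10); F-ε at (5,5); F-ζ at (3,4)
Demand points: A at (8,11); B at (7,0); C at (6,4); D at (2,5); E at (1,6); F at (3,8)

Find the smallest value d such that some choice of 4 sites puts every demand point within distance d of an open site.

Open {F-α, F-β, F-γ, F-δ}.
  Farthest demand point is B at distance 4 (to F-α); all others are ≤ 4.
With {F-α, F-β, F-γ, F-ε} the worst case is 4.
With {F-α, F-β, F-γ, F-ζ} the worst case is 4.
No size-4 selection achieves below 4.

4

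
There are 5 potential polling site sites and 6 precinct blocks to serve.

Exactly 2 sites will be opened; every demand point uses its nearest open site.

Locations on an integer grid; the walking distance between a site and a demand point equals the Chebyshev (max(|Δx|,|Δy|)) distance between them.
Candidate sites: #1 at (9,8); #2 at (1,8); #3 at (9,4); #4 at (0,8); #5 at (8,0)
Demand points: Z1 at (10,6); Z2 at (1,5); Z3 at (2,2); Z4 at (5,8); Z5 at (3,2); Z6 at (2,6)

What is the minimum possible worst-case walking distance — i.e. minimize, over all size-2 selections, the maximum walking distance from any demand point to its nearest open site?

6

Open {#1, #2}.
  Farthest demand point is Z3 at walking distance 6 (to #2); all others are ≤ 6.
With {#1, #4} the worst case is 6.
With {#2, #3} the worst case is 6.
No size-2 selection achieves below 6.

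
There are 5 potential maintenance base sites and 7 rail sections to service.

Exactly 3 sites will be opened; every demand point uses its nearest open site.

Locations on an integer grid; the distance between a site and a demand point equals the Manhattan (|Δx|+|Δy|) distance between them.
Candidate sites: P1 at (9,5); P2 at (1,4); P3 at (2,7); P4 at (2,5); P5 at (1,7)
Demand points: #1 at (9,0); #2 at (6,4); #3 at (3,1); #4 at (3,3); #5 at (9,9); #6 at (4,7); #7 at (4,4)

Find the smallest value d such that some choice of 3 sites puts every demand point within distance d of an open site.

Open {P1, P2, P3}.
  Farthest demand point is #1 at distance 5 (to P1); all others are ≤ 5.
With {P1, P2, P4} the worst case is 5.
With {P1, P2, P5} the worst case is 5.
No size-3 selection achieves below 5.

5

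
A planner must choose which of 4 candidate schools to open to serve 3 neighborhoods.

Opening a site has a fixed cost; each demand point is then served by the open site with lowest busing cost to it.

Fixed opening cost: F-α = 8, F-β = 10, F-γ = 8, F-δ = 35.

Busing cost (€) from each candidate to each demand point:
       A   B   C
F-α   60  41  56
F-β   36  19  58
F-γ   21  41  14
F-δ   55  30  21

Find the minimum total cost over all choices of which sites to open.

Open {F-β, F-γ}: assign each demand point to its cheapest open site.
  A→F-γ 21, B→F-β 19, C→F-γ 14
  busing cost 54, fixed 18 → total 72.
Compare {F-α, F-β, F-γ}: busing cost 54 + fixed 26 = 80.
Compare {F-γ}: busing cost 76 + fixed 8 = 84.
Compare {F-α, F-γ}: busing cost 76 + fixed 16 = 92.
All other subsets cost ≥ 80. Minimum total cost: 72.

72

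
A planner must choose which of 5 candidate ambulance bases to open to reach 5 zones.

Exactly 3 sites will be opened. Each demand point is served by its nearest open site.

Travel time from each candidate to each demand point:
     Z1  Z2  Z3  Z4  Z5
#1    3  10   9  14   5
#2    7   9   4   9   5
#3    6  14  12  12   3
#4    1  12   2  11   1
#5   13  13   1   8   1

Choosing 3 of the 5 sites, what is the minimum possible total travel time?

20

Open {#2, #4, #5}.
  Z1→#4 1, Z2→#2 9, Z3→#5 1, Z4→#5 8, Z5→#4 1  ⇒ total 20.
Compare {#1, #4, #5}: total 21.
Compare {#1, #2, #4}: total 22.
No size-3 selection does better; minimum is 20.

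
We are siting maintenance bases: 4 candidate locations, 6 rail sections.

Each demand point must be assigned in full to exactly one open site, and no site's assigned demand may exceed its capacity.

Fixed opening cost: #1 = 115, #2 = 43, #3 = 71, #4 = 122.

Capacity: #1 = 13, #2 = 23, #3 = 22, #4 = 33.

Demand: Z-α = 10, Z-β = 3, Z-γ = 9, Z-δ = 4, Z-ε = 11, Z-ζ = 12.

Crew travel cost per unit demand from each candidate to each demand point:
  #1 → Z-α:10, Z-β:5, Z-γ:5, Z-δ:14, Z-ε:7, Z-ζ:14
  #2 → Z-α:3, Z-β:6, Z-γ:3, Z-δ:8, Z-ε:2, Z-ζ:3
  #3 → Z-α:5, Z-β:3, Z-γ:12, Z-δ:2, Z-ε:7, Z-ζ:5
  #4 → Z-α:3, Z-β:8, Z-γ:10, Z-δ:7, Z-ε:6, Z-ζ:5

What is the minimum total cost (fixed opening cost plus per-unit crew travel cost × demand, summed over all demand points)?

350

Open {#2, #4}; cheapest assignment that respects the capacities:
  #2 (cap 23, load 23): Z-β, Z-γ, Z-ε — cost 3×6 + 9×3 + 11×2 = 67
  #4 (cap 33, load 26): Z-α, Z-δ, Z-ζ — cost 10×3 + 4×7 + 12×5 = 118
  Shipping 185, fixed 165 → total 350.
  Any other capacity-feasible assignment to {#2, #4} ships for at least 185.
Compare {#2, #3, #4}: its best feasible assignment gives total 392.
Compare {#1, #2, #3}: its best feasible assignment gives total 399.
Every other set of open sites that can feasibly serve all demand totals ≥ 392 even under its best assignment. Minimum: 350.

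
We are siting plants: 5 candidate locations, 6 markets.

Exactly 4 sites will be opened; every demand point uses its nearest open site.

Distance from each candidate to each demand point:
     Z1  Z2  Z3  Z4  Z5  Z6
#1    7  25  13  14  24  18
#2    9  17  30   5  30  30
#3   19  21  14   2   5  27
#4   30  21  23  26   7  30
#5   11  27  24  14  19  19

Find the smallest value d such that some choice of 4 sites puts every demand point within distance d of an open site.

18

Open {#1, #2, #3, #4}.
  Farthest demand point is Z6 at distance 18 (to #1); all others are ≤ 18.
With {#1, #2, #3, #5} the worst case is 18.
With {#1, #2, #4, #5} the worst case is 18.
No size-4 selection achieves below 18.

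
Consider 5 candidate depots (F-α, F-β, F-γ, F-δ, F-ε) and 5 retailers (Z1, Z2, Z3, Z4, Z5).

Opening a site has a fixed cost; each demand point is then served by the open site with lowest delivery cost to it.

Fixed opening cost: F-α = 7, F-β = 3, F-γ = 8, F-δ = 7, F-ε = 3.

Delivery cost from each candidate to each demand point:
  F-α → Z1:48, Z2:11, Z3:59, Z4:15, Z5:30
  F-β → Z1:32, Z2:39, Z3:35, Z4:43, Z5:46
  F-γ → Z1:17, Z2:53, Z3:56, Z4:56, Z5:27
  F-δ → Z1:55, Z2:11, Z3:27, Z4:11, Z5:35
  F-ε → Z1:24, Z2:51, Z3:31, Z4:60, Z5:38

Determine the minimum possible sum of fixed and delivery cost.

108

Open {F-γ, F-δ}: assign each demand point to its cheapest open site.
  Z1→F-γ 17, Z2→F-δ 11, Z3→F-δ 27, Z4→F-δ 11, Z5→F-γ 27
  delivery cost 93, fixed 15 → total 108.
Compare {F-β, F-γ, F-δ}: delivery cost 93 + fixed 18 = 111.
Compare {F-γ, F-δ, F-ε}: delivery cost 93 + fixed 18 = 111.
Compare {F-β, F-γ, F-δ, F-ε}: delivery cost 93 + fixed 21 = 114.
All other subsets cost ≥ 111. Minimum total cost: 108.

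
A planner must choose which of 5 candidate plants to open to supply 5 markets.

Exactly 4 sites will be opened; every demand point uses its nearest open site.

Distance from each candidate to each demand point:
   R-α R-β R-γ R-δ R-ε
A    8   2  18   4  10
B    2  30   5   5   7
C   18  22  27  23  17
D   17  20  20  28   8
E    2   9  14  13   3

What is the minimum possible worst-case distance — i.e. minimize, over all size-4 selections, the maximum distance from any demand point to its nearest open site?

5

Open {A, B, C, E}.
  Farthest demand point is R-γ at distance 5 (to B); all others are ≤ 5.
With {A, B, D, E} the worst case is 5.
With {A, B, C, D} the worst case is 7.
No size-4 selection achieves below 5.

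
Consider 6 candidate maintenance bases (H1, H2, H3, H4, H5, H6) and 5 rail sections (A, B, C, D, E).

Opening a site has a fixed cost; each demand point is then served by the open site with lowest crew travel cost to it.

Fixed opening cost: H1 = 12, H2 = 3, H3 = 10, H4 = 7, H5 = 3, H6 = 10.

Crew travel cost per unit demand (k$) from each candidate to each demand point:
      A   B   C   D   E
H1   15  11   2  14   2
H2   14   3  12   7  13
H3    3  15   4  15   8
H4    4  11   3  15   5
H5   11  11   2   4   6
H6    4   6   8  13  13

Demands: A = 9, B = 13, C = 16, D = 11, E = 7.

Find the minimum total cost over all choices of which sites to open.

184

Open {H1, H2, H3, H5}: assign each demand point to its cheapest open site.
  A→H3 9×3=27, B→H2 13×3=39, C→H1 16×2=32, D→H5 11×4=44, E→H1 7×2=14
  crew travel cost 156, fixed 28 → total 184.
Compare {H1, H2, H4, H5}: crew travel cost 165 + fixed 25 = 190.
Compare {H1, H2, H3, H4, H5}: crew travel cost 156 + fixed 35 = 191.
Compare {H1, H2, H5, H6}: crew travel cost 165 + fixed 28 = 193.
All other subsets cost ≥ 190. Minimum total cost: 184.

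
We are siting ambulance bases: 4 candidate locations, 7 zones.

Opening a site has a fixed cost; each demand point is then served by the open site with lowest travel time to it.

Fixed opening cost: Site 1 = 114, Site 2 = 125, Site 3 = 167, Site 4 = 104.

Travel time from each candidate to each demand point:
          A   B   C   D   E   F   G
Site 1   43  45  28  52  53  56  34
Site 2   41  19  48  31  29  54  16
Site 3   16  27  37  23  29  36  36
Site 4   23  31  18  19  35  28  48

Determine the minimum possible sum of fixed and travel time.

Open {Site 4}: assign each demand point to its cheapest open site.
  A→Site 4 23, B→Site 4 31, C→Site 4 18, D→Site 4 19, E→Site 4 35, F→Site 4 28, G→Site 4 48
  travel time 202, fixed 104 → total 306.
Compare {Site 2}: travel time 238 + fixed 125 = 363.
Compare {Site 3}: travel time 204 + fixed 167 = 371.
Compare {Site 2, Site 4}: travel time 152 + fixed 229 = 381.
All other subsets cost ≥ 363. Minimum total cost: 306.

306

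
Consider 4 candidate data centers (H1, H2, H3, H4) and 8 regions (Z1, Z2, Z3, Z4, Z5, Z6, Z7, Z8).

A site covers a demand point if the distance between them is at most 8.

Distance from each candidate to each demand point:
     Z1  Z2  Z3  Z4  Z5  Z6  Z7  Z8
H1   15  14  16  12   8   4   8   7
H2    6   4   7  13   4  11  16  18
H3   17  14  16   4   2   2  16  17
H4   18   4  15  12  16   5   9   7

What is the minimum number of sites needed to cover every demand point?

3

Coverage sets (demand points within 8 of each site):
  H1: {Z5, Z6, Z7, Z8}
  H2: {Z1, Z2, Z3, Z5}
  H3: {Z4, Z5, Z6}
  H4: {Z2, Z6, Z8}
No 2 sites suffice: every size-2 union leaves at least one demand point uncovered.
But {H1, H2, H3} covers everything, so the minimum is 3.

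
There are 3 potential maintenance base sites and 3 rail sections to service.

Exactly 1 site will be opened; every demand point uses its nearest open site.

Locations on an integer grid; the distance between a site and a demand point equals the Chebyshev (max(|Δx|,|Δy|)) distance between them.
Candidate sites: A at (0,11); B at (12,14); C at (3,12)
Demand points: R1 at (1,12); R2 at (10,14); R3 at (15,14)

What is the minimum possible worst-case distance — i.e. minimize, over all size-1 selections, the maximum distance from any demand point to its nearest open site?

Open {B}.
  Farthest demand point is R1 at distance 11 (to B); all others are ≤ 11.
With {C} the worst case is 12.
With {A} the worst case is 15.
No size-1 selection achieves below 11.

11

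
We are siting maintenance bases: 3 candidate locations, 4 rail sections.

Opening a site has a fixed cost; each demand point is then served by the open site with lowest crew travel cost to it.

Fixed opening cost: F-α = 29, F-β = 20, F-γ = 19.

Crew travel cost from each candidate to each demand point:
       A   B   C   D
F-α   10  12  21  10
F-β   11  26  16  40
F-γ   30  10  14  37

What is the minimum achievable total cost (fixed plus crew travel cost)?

82

Open {F-α}: assign each demand point to its cheapest open site.
  A→F-α 10, B→F-α 12, C→F-α 21, D→F-α 10
  crew travel cost 53, fixed 29 → total 82.
Compare {F-α, F-γ}: crew travel cost 44 + fixed 48 = 92.
Compare {F-α, F-β}: crew travel cost 48 + fixed 49 = 97.
Compare {F-γ}: crew travel cost 91 + fixed 19 = 110.
All other subsets cost ≥ 92. Minimum total cost: 82.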